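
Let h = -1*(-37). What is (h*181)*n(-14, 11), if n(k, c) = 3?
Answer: 20091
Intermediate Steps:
h = 37
(h*181)*n(-14, 11) = (37*181)*3 = 6697*3 = 20091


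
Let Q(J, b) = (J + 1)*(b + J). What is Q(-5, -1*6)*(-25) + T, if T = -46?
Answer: -1146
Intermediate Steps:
Q(J, b) = (1 + J)*(J + b)
Q(-5, -1*6)*(-25) + T = (-5 - 1*6 + (-5)² - (-5)*6)*(-25) - 46 = (-5 - 6 + 25 - 5*(-6))*(-25) - 46 = (-5 - 6 + 25 + 30)*(-25) - 46 = 44*(-25) - 46 = -1100 - 46 = -1146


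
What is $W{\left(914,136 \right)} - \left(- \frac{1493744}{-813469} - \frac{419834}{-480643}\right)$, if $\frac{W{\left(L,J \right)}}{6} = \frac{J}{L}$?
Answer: $- \frac{324658972811530}{178681598519119} \approx -1.817$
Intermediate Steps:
$W{\left(L,J \right)} = \frac{6 J}{L}$ ($W{\left(L,J \right)} = 6 \frac{J}{L} = \frac{6 J}{L}$)
$W{\left(914,136 \right)} - \left(- \frac{1493744}{-813469} - \frac{419834}{-480643}\right) = 6 \cdot 136 \cdot \frac{1}{914} - \left(- \frac{1493744}{-813469} - \frac{419834}{-480643}\right) = 6 \cdot 136 \cdot \frac{1}{914} - \left(\left(-1493744\right) \left(- \frac{1}{813469}\right) - - \frac{419834}{480643}\right) = \frac{408}{457} - \left(\frac{1493744}{813469} + \frac{419834}{480643}\right) = \frac{408}{457} - \frac{1059479541538}{390988180567} = - \frac{324658972811530}{178681598519119}$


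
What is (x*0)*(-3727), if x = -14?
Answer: 0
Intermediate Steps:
(x*0)*(-3727) = -14*0*(-3727) = 0*(-3727) = 0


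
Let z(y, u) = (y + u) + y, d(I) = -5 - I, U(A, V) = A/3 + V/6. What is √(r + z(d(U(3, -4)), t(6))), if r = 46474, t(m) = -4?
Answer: √418134/3 ≈ 215.54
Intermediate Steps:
U(A, V) = A/3 + V/6 (U(A, V) = A*(⅓) + V*(⅙) = A/3 + V/6)
z(y, u) = u + 2*y (z(y, u) = (u + y) + y = u + 2*y)
√(r + z(d(U(3, -4)), t(6))) = √(46474 + (-4 + 2*(-5 - ((⅓)*3 + (⅙)*(-4))))) = √(46474 + (-4 + 2*(-5 - (1 - ⅔)))) = √(46474 + (-4 + 2*(-5 - 1*⅓))) = √(46474 + (-4 + 2*(-5 - ⅓))) = √(46474 + (-4 + 2*(-16/3))) = √(46474 + (-4 - 32/3)) = √(46474 - 44/3) = √(139378/3) = √418134/3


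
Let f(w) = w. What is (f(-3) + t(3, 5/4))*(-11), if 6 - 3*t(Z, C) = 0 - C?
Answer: 77/12 ≈ 6.4167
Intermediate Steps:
t(Z, C) = 2 + C/3 (t(Z, C) = 2 - (0 - C)/3 = 2 - (-1)*C/3 = 2 + C/3)
(f(-3) + t(3, 5/4))*(-11) = (-3 + (2 + (5/4)/3))*(-11) = (-3 + (2 + (5*(1/4))/3))*(-11) = (-3 + (2 + (1/3)*(5/4)))*(-11) = (-3 + (2 + 5/12))*(-11) = (-3 + 29/12)*(-11) = -7/12*(-11) = 77/12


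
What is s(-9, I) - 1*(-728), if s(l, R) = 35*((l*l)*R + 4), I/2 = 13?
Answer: 74578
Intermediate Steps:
I = 26 (I = 2*13 = 26)
s(l, R) = 140 + 35*R*l**2 (s(l, R) = 35*(l**2*R + 4) = 35*(R*l**2 + 4) = 35*(4 + R*l**2) = 140 + 35*R*l**2)
s(-9, I) - 1*(-728) = (140 + 35*26*(-9)**2) - 1*(-728) = (140 + 35*26*81) + 728 = (140 + 73710) + 728 = 73850 + 728 = 74578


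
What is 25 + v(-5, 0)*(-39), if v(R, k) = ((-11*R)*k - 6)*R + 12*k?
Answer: -1145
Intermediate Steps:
v(R, k) = 12*k + R*(-6 - 11*R*k) (v(R, k) = (-11*R*k - 6)*R + 12*k = (-6 - 11*R*k)*R + 12*k = R*(-6 - 11*R*k) + 12*k = 12*k + R*(-6 - 11*R*k))
25 + v(-5, 0)*(-39) = 25 + (-6*(-5) + 12*0 - 11*0*(-5)²)*(-39) = 25 + (30 + 0 - 11*0*25)*(-39) = 25 + (30 + 0 + 0)*(-39) = 25 + 30*(-39) = 25 - 1170 = -1145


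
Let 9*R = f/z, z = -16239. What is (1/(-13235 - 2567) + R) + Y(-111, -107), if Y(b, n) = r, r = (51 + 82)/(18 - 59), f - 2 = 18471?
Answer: -319134903943/94688602182 ≈ -3.3704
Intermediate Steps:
f = 18473 (f = 2 + 18471 = 18473)
r = -133/41 (r = 133/(-41) = 133*(-1/41) = -133/41 ≈ -3.2439)
Y(b, n) = -133/41
R = -18473/146151 (R = (18473/(-16239))/9 = (18473*(-1/16239))/9 = (1/9)*(-18473/16239) = -18473/146151 ≈ -0.12640)
(1/(-13235 - 2567) + R) + Y(-111, -107) = (1/(-13235 - 2567) - 18473/146151) - 133/41 = (1/(-15802) - 18473/146151) - 133/41 = (-1/15802 - 18473/146151) - 133/41 = -292056497/2309478102 - 133/41 = -319134903943/94688602182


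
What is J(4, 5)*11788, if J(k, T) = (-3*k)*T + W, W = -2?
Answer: -730856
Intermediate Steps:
J(k, T) = -2 - 3*T*k (J(k, T) = (-3*k)*T - 2 = -3*T*k - 2 = -2 - 3*T*k)
J(4, 5)*11788 = (-2 - 3*5*4)*11788 = (-2 - 60)*11788 = -62*11788 = -730856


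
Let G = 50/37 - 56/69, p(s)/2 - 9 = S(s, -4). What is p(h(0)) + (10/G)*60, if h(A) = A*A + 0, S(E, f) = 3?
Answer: 782436/689 ≈ 1135.6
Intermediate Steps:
h(A) = A² (h(A) = A² + 0 = A²)
p(s) = 24 (p(s) = 18 + 2*3 = 18 + 6 = 24)
G = 1378/2553 (G = 50*(1/37) - 56*1/69 = 50/37 - 56/69 = 1378/2553 ≈ 0.53976)
p(h(0)) + (10/G)*60 = 24 + (10/(1378/2553))*60 = 24 + (10*(2553/1378))*60 = 24 + (12765/689)*60 = 24 + 765900/689 = 782436/689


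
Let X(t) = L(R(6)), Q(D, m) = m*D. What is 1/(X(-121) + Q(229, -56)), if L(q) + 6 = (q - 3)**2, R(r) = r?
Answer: -1/12821 ≈ -7.7997e-5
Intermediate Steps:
L(q) = -6 + (-3 + q)**2 (L(q) = -6 + (q - 3)**2 = -6 + (-3 + q)**2)
Q(D, m) = D*m
X(t) = 3 (X(t) = -6 + (-3 + 6)**2 = -6 + 3**2 = -6 + 9 = 3)
1/(X(-121) + Q(229, -56)) = 1/(3 + 229*(-56)) = 1/(3 - 12824) = 1/(-12821) = -1/12821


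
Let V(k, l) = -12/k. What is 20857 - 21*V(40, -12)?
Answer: 208633/10 ≈ 20863.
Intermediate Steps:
20857 - 21*V(40, -12) = 20857 - (-252)/40 = 20857 - 21*(-3/10) = 20857 + 63/10 = 208633/10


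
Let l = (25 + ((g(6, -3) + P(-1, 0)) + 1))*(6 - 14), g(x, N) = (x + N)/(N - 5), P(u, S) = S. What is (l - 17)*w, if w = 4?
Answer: -888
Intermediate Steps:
g(x, N) = (N + x)/(-5 + N)
l = -205 (l = (25 + (((-3 + 6)/(-5 - 3) + 0) + 1))*(6 - 14) = (25 + ((3/(-8) + 0) + 1))*(-8) = (25 + ((-⅛*3 + 0) + 1))*(-8) = (25 + ((-3/8 + 0) + 1))*(-8) = (25 + (-3/8 + 1))*(-8) = (25 + 5/8)*(-8) = (205/8)*(-8) = -205)
(l - 17)*w = (-205 - 17)*4 = -222*4 = -888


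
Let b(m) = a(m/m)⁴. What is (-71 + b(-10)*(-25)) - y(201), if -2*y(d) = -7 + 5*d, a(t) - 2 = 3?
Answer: -15197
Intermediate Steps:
a(t) = 5 (a(t) = 2 + 3 = 5)
y(d) = 7/2 - 5*d/2 (y(d) = -(-7 + 5*d)/2 = 7/2 - 5*d/2)
b(m) = 625 (b(m) = 5⁴ = 625)
(-71 + b(-10)*(-25)) - y(201) = (-71 + 625*(-25)) - (7/2 - 5/2*201) = (-71 - 15625) - (7/2 - 1005/2) = -15696 - 1*(-499) = -15696 + 499 = -15197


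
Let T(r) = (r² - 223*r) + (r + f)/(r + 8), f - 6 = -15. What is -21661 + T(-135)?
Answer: 3387107/127 ≈ 26670.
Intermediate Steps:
f = -9 (f = 6 - 15 = -9)
T(r) = r² - 223*r + (-9 + r)/(8 + r) (T(r) = (r² - 223*r) + (r - 9)/(r + 8) = (r² - 223*r) + (-9 + r)/(8 + r) = r² - 223*r + (-9 + r)/(8 + r))
-21661 + T(-135) = -21661 + (-9 + (-135)³ - 1783*(-135) - 215*(-135)²)/(8 - 135) = -21661 + (-9 - 2460375 + 240705 - 215*18225)/(-127) = -21661 - (-9 - 2460375 + 240705 - 3918375)/127 = -21661 - 1/127*(-6138054) = -21661 + 6138054/127 = 3387107/127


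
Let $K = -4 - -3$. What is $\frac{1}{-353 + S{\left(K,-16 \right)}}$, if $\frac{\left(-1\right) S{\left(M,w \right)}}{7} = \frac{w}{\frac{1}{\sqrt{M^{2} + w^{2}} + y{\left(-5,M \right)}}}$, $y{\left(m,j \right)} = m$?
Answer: $\frac{913}{2390239} + \frac{112 \sqrt{257}}{2390239} \approx 0.0011331$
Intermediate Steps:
$K = -1$ ($K = -4 + 3 = -1$)
$S{\left(M,w \right)} = - 7 w \left(-5 + \sqrt{M^{2} + w^{2}}\right)$ ($S{\left(M,w \right)} = - 7 \frac{w}{\frac{1}{\sqrt{M^{2} + w^{2}} - 5}} = - 7 \frac{w}{\frac{1}{-5 + \sqrt{M^{2} + w^{2}}}} = - 7 w \left(-5 + \sqrt{M^{2} + w^{2}}\right)$)
$\frac{1}{-353 + S{\left(K,-16 \right)}} = \frac{1}{-353 + 7 \left(-16\right) \left(5 - \sqrt{\left(-1\right)^{2} + \left(-16\right)^{2}}\right)} = \frac{1}{-353 + 7 \left(-16\right) \left(5 - \sqrt{1 + 256}\right)} = \frac{1}{-353 + 7 \left(-16\right) \left(5 - \sqrt{257}\right)} = \frac{1}{-353 - \left(560 - 112 \sqrt{257}\right)} = \frac{1}{-913 + 112 \sqrt{257}}$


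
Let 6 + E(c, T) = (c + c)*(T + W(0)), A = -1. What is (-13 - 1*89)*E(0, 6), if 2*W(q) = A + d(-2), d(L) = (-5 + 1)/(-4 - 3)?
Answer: 612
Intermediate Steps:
d(L) = 4/7 (d(L) = -4/(-7) = -4*(-⅐) = 4/7)
W(q) = -3/14 (W(q) = (-1 + 4/7)/2 = (½)*(-3/7) = -3/14)
E(c, T) = -6 + 2*c*(-3/14 + T) (E(c, T) = -6 + (c + c)*(T - 3/14) = -6 + (2*c)*(-3/14 + T) = -6 + 2*c*(-3/14 + T))
(-13 - 1*89)*E(0, 6) = (-13 - 1*89)*(-6 - 3/7*0 + 2*6*0) = (-13 - 89)*(-6 + 0 + 0) = -102*(-6) = 612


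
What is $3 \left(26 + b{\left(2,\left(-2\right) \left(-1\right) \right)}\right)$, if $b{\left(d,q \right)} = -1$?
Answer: $75$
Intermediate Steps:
$3 \left(26 + b{\left(2,\left(-2\right) \left(-1\right) \right)}\right) = 3 \left(26 - 1\right) = 3 \cdot 25 = 75$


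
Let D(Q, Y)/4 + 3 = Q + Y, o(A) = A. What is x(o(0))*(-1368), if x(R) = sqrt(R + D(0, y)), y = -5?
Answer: -5472*I*sqrt(2) ≈ -7738.6*I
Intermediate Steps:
D(Q, Y) = -12 + 4*Q + 4*Y (D(Q, Y) = -12 + 4*(Q + Y) = -12 + (4*Q + 4*Y) = -12 + 4*Q + 4*Y)
x(R) = sqrt(-32 + R) (x(R) = sqrt(R + (-12 + 4*0 + 4*(-5))) = sqrt(R + (-12 + 0 - 20)) = sqrt(R - 32) = sqrt(-32 + R))
x(o(0))*(-1368) = sqrt(-32 + 0)*(-1368) = sqrt(-32)*(-1368) = (4*I*sqrt(2))*(-1368) = -5472*I*sqrt(2)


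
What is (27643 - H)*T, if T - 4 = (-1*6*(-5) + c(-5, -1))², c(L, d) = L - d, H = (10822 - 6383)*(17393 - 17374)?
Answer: -38554640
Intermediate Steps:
H = 84341 (H = 4439*19 = 84341)
T = 680 (T = 4 + (-1*6*(-5) + (-5 - 1*(-1)))² = 4 + (-6*(-5) + (-5 + 1))² = 4 + (30 - 4)² = 4 + 26² = 4 + 676 = 680)
(27643 - H)*T = (27643 - 1*84341)*680 = (27643 - 84341)*680 = -56698*680 = -38554640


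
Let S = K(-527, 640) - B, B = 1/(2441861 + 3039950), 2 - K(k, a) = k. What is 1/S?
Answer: 5481811/2899878018 ≈ 0.0018904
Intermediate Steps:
K(k, a) = 2 - k
B = 1/5481811 ≈ 1.8242e-7
S = 2899878018/5481811 (S = (2 - 1*(-527)) - 1*1/5481811 = (2 + 527) - 1/5481811 = 529 - 1/5481811 = 2899878018/5481811 ≈ 529.00)
1/S = 1/(2899878018/5481811) = 5481811/2899878018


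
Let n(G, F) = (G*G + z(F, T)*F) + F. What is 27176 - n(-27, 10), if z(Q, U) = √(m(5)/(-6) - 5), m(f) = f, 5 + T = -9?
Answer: 26437 - 5*I*√210/3 ≈ 26437.0 - 24.152*I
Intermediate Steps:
T = -14 (T = -5 - 9 = -14)
z(Q, U) = I*√210/6 (z(Q, U) = √(5/(-6) - 5) = √(5*(-⅙) - 5) = √(-⅚ - 5) = √(-35/6) = I*√210/6)
n(G, F) = F + G² + I*F*√210/6 (n(G, F) = (G*G + (I*√210/6)*F) + F = (G² + I*F*√210/6) + F = F + G² + I*F*√210/6)
27176 - n(-27, 10) = 27176 - (10 + (-27)² + (⅙)*I*10*√210) = 27176 - (10 + 729 + 5*I*√210/3) = 27176 - (739 + 5*I*√210/3) = 27176 + (-739 - 5*I*√210/3) = 26437 - 5*I*√210/3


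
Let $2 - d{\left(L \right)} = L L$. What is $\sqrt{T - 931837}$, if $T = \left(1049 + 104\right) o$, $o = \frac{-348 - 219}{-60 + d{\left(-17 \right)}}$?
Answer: $\frac{2 i \sqrt{27993677434}}{347} \approx 964.34 i$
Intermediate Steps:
$d{\left(L \right)} = 2 - L^{2}$ ($d{\left(L \right)} = 2 - L L = 2 - L^{2}$)
$o = \frac{567}{347}$ ($o = \frac{-348 - 219}{-60 + \left(2 - \left(-17\right)^{2}\right)} = - \frac{567}{-60 + \left(2 - 289\right)} = - \frac{567}{-60 - 287} = - \frac{567}{-347} = \left(-567\right) \left(- \frac{1}{347}\right) = \frac{567}{347} \approx 1.634$)
$T = \frac{653751}{347}$ ($T = \left(1049 + 104\right) \frac{567}{347} = 1153 \cdot \frac{567}{347} = \frac{653751}{347} \approx 1884.0$)
$\sqrt{T - 931837} = \sqrt{\frac{653751}{347} - 931837} = \sqrt{- \frac{322693688}{347}} = \frac{2 i \sqrt{27993677434}}{347}$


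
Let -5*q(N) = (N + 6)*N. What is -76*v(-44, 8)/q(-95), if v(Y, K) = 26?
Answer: 104/89 ≈ 1.1685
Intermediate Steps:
q(N) = -N*(6 + N)/5 (q(N) = -(N + 6)*N/5 = -(6 + N)*N/5 = -N*(6 + N)/5)
-76*v(-44, 8)/q(-95) = -1976/((-⅕*(-95)*(6 - 95))) = -1976/((-⅕*(-95)*(-89))) = -1976/(-1691) = -1976*(-1)/1691 = -76*(-26/1691) = 104/89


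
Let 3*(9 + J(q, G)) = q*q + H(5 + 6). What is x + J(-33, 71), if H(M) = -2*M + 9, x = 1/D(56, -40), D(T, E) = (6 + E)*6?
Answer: 23777/68 ≈ 349.66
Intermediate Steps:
D(T, E) = 36 + 6*E
x = -1/204 (x = 1/(36 + 6*(-40)) = 1/(36 - 240) = 1/(-204) = -1/204 ≈ -0.0049020)
H(M) = 9 - 2*M
J(q, G) = -40/3 + q²/3 (J(q, G) = -9 + (q*q + (9 - 2*(5 + 6)))/3 = -9 + (q² + (9 - 2*11))/3 = -9 + (q² + (9 - 22))/3 = -9 + (q² - 13)/3 = -9 + (-13 + q²)/3 = -9 + (-13/3 + q²/3) = -40/3 + q²/3)
x + J(-33, 71) = -1/204 + (-40/3 + (⅓)*(-33)²) = -1/204 + (-40/3 + (⅓)*1089) = -1/204 + (-40/3 + 363) = -1/204 + 1049/3 = 23777/68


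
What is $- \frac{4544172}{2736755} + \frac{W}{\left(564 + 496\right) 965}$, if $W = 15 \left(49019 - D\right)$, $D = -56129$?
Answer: $- \frac{3317688177}{27994266895} \approx -0.11851$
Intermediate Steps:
$W = 1577220$ ($W = 15 \left(49019 - -56129\right) = 15 \left(49019 + 56129\right) = 15 \cdot 105148 = 1577220$)
$- \frac{4544172}{2736755} + \frac{W}{\left(564 + 496\right) 965} = - \frac{4544172}{2736755} + \frac{1577220}{\left(564 + 496\right) 965} = \left(-4544172\right) \frac{1}{2736755} + \frac{1577220}{1060 \cdot 965} = - \frac{4544172}{2736755} + \frac{1577220}{1022900} = - \frac{4544172}{2736755} + 1577220 \cdot \frac{1}{1022900} = - \frac{4544172}{2736755} + \frac{78861}{51145} = - \frac{3317688177}{27994266895}$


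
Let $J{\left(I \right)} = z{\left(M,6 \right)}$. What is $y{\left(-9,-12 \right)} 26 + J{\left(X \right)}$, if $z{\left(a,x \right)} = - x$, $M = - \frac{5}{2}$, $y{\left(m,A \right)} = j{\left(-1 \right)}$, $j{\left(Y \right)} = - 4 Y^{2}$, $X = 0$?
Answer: $-110$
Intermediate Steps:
$y{\left(m,A \right)} = -4$ ($y{\left(m,A \right)} = - 4 \left(-1\right)^{2} = \left(-4\right) 1 = -4$)
$M = - \frac{5}{2}$ ($M = \left(-5\right) \frac{1}{2} = - \frac{5}{2} \approx -2.5$)
$J{\left(I \right)} = -6$ ($J{\left(I \right)} = \left(-1\right) 6 = -6$)
$y{\left(-9,-12 \right)} 26 + J{\left(X \right)} = \left(-4\right) 26 - 6 = -104 - 6 = -110$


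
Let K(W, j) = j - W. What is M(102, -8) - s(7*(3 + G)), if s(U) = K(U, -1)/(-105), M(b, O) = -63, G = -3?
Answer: -6616/105 ≈ -63.010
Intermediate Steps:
s(U) = 1/105 + U/105 (s(U) = (-1 - U)/(-105) = (-1 - U)*(-1/105) = 1/105 + U/105)
M(102, -8) - s(7*(3 + G)) = -63 - (1/105 + (7*(3 - 3))/105) = -63 - (1/105 + (7*0)/105) = -63 - (1/105 + (1/105)*0) = -63 - (1/105 + 0) = -63 - 1*1/105 = -63 - 1/105 = -6616/105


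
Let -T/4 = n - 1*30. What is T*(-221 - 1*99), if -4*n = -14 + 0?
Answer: -33920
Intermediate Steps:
n = 7/2 (n = -(-14 + 0)/4 = -1/4*(-14) = 7/2 ≈ 3.5000)
T = 106 (T = -4*(7/2 - 1*30) = -4*(7/2 - 30) = -4*(-53/2) = 106)
T*(-221 - 1*99) = 106*(-221 - 1*99) = 106*(-221 - 99) = 106*(-320) = -33920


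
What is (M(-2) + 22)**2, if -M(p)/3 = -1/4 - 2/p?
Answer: 6241/16 ≈ 390.06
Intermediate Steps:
M(p) = 3/4 + 6/p (M(p) = -3*(-1/4 - 2/p) = 3/4 + 6/p)
(M(-2) + 22)**2 = ((3/4 + 6/(-2)) + 22)**2 = ((3/4 + 6*(-1/2)) + 22)**2 = ((3/4 - 3) + 22)**2 = (-9/4 + 22)**2 = (79/4)**2 = 6241/16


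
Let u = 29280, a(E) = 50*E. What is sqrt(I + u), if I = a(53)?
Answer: sqrt(31930) ≈ 178.69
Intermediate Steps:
I = 2650 (I = 50*53 = 2650)
sqrt(I + u) = sqrt(2650 + 29280) = sqrt(31930)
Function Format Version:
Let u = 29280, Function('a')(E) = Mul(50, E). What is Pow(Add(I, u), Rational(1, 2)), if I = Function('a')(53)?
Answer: Pow(31930, Rational(1, 2)) ≈ 178.69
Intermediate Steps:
I = 2650 (I = Mul(50, 53) = 2650)
Pow(Add(I, u), Rational(1, 2)) = Pow(Add(2650, 29280), Rational(1, 2)) = Pow(31930, Rational(1, 2))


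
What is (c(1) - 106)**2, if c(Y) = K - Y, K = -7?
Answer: 12996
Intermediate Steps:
c(Y) = -7 - Y
(c(1) - 106)**2 = ((-7 - 1*1) - 106)**2 = ((-7 - 1) - 106)**2 = (-8 - 106)**2 = (-114)**2 = 12996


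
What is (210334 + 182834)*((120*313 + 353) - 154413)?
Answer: -45804072000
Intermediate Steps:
(210334 + 182834)*((120*313 + 353) - 154413) = 393168*((37560 + 353) - 154413) = 393168*(37913 - 154413) = 393168*(-116500) = -45804072000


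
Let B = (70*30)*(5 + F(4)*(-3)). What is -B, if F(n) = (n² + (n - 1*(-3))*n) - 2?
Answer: 254100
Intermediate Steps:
F(n) = -2 + n² + n*(3 + n) (F(n) = (n² + (n + 3)*n) - 2 = (n² + (3 + n)*n) - 2 = (n² + n*(3 + n)) - 2 = -2 + n² + n*(3 + n))
B = -254100 (B = (70*30)*(5 + (-2 + 2*4² + 3*4)*(-3)) = 2100*(5 + (-2 + 2*16 + 12)*(-3)) = 2100*(5 + (-2 + 32 + 12)*(-3)) = 2100*(5 + 42*(-3)) = 2100*(5 - 126) = 2100*(-121) = -254100)
-B = -1*(-254100) = 254100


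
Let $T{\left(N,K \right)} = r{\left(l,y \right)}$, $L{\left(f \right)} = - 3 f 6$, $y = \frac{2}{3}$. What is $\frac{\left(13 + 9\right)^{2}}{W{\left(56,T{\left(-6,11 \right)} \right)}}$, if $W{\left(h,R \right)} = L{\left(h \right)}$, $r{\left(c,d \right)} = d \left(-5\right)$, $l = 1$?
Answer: $- \frac{121}{252} \approx -0.48016$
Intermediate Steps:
$y = \frac{2}{3}$ ($y = 2 \cdot \frac{1}{3} = \frac{2}{3} \approx 0.66667$)
$L{\left(f \right)} = - 18 f$
$r{\left(c,d \right)} = - 5 d$
$T{\left(N,K \right)} = - \frac{10}{3}$ ($T{\left(N,K \right)} = \left(-5\right) \frac{2}{3} = - \frac{10}{3}$)
$W{\left(h,R \right)} = - 18 h$
$\frac{\left(13 + 9\right)^{2}}{W{\left(56,T{\left(-6,11 \right)} \right)}} = \frac{\left(13 + 9\right)^{2}}{\left(-18\right) 56} = \frac{22^{2}}{-1008} = 484 \left(- \frac{1}{1008}\right) = - \frac{121}{252}$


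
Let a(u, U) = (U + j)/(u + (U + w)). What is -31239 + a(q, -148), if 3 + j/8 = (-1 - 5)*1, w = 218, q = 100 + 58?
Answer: -1780678/57 ≈ -31240.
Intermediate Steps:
q = 158
j = -72 (j = -24 + 8*((-1 - 5)*1) = -24 + 8*(-6*1) = -24 + 8*(-6) = -24 - 48 = -72)
a(u, U) = (-72 + U)/(218 + U + u) (a(u, U) = (U - 72)/(u + (U + 218)) = (-72 + U)/(u + (218 + U)) = (-72 + U)/(218 + U + u))
-31239 + a(q, -148) = -31239 + (-72 - 148)/(218 - 148 + 158) = -31239 - 220/228 = -31239 + (1/228)*(-220) = -31239 - 55/57 = -1780678/57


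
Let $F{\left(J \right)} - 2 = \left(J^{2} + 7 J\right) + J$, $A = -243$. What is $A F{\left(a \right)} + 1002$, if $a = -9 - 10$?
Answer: $-50271$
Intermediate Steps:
$a = -19$ ($a = -9 - 10 = -19$)
$F{\left(J \right)} = 2 + J^{2} + 8 J$ ($F{\left(J \right)} = 2 + \left(\left(J^{2} + 7 J\right) + J\right) = 2 + \left(J^{2} + 8 J\right) = 2 + J^{2} + 8 J$)
$A F{\left(a \right)} + 1002 = - 243 \left(2 + \left(-19\right)^{2} + 8 \left(-19\right)\right) + 1002 = - 243 \left(2 + 361 - 152\right) + 1002 = \left(-243\right) 211 + 1002 = -51273 + 1002 = -50271$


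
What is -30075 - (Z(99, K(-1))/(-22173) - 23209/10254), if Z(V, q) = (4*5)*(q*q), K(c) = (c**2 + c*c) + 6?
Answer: -2279127555791/75787314 ≈ -30073.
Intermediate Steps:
K(c) = 6 + 2*c**2 (K(c) = (c**2 + c**2) + 6 = 2*c**2 + 6 = 6 + 2*c**2)
Z(V, q) = 20*q**2
-30075 - (Z(99, K(-1))/(-22173) - 23209/10254) = -30075 - ((20*(6 + 2*(-1)**2)**2)/(-22173) - 23209/10254) = -30075 - ((20*(6 + 2*1)**2)*(-1/22173) - 23209*1/10254) = -30075 - ((20*(6 + 2)**2)*(-1/22173) - 23209/10254) = -30075 - ((20*8**2)*(-1/22173) - 23209/10254) = -30075 - ((20*64)*(-1/22173) - 23209/10254) = -30075 - (1280*(-1/22173) - 23209/10254) = -30075 - (-1280/22173 - 23209/10254) = -30075 - 1*(-175912759/75787314) = -30075 + 175912759/75787314 = -2279127555791/75787314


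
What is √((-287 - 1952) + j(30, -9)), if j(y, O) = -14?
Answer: I*√2253 ≈ 47.466*I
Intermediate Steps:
√((-287 - 1952) + j(30, -9)) = √((-287 - 1952) - 14) = √(-2239 - 14) = √(-2253) = I*√2253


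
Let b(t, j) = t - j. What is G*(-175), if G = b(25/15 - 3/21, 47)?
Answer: 23875/3 ≈ 7958.3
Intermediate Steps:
G = -955/21 (G = (25/15 - 3/21) - 1*47 = (25*(1/15) - 3*1/21) - 47 = (5/3 - ⅐) - 47 = 32/21 - 47 = -955/21 ≈ -45.476)
G*(-175) = -955/21*(-175) = 23875/3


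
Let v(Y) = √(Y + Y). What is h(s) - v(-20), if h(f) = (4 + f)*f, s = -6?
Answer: 12 - 2*I*√10 ≈ 12.0 - 6.3246*I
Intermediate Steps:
v(Y) = √2*√Y (v(Y) = √(2*Y) = √2*√Y)
h(f) = f*(4 + f)
h(s) - v(-20) = -6*(4 - 6) - √2*√(-20) = -6*(-2) - √2*2*I*√5 = 12 - 2*I*√10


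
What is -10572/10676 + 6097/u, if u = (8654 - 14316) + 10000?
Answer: 4807559/11578122 ≈ 0.41523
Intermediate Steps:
u = 4338 (u = -5662 + 10000 = 4338)
-10572/10676 + 6097/u = -10572/10676 + 6097/4338 = -10572*1/10676 + 6097*(1/4338) = -2643/2669 + 6097/4338 = 4807559/11578122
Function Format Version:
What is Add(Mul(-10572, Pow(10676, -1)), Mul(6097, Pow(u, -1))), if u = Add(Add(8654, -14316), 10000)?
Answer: Rational(4807559, 11578122) ≈ 0.41523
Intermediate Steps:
u = 4338 (u = Add(-5662, 10000) = 4338)
Add(Mul(-10572, Pow(10676, -1)), Mul(6097, Pow(u, -1))) = Add(Mul(-10572, Pow(10676, -1)), Mul(6097, Pow(4338, -1))) = Add(Mul(-10572, Rational(1, 10676)), Mul(6097, Rational(1, 4338))) = Add(Rational(-2643, 2669), Rational(6097, 4338)) = Rational(4807559, 11578122)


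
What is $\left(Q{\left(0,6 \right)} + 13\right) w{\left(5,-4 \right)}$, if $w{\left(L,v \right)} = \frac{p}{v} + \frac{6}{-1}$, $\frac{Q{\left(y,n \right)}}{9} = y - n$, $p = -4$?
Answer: $205$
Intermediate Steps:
$Q{\left(y,n \right)} = - 9 n + 9 y$ ($Q{\left(y,n \right)} = 9 \left(y - n\right) = - 9 n + 9 y$)
$w{\left(L,v \right)} = -6 - \frac{4}{v}$ ($w{\left(L,v \right)} = - \frac{4}{v} + \frac{6}{-1} = - \frac{4}{v} + 6 \left(-1\right) = - \frac{4}{v} - 6 = -6 - \frac{4}{v}$)
$\left(Q{\left(0,6 \right)} + 13\right) w{\left(5,-4 \right)} = \left(\left(\left(-9\right) 6 + 9 \cdot 0\right) + 13\right) \left(-6 - \frac{4}{-4}\right) = \left(\left(-54 + 0\right) + 13\right) \left(-6 - -1\right) = \left(-54 + 13\right) \left(-6 + 1\right) = \left(-41\right) \left(-5\right) = 205$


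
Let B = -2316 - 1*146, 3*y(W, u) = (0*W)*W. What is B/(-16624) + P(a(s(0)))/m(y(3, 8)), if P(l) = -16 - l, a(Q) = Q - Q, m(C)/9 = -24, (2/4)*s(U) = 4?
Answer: 49861/224424 ≈ 0.22217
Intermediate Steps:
s(U) = 8 (s(U) = 2*4 = 8)
y(W, u) = 0 (y(W, u) = ((0*W)*W)/3 = (0*W)/3 = (1/3)*0 = 0)
m(C) = -216 (m(C) = 9*(-24) = -216)
a(Q) = 0
B = -2462 (B = -2316 - 146 = -2462)
B/(-16624) + P(a(s(0)))/m(y(3, 8)) = -2462/(-16624) + (-16 - 1*0)/(-216) = -2462*(-1/16624) + (-16 + 0)*(-1/216) = 1231/8312 - 16*(-1/216) = 1231/8312 + 2/27 = 49861/224424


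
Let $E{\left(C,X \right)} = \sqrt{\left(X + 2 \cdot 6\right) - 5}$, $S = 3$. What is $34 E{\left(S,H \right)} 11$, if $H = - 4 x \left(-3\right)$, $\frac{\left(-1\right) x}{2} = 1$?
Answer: $374 i \sqrt{17} \approx 1542.0 i$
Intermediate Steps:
$x = -2$ ($x = \left(-2\right) 1 = -2$)
$H = -24$ ($H = \left(-4\right) \left(-2\right) \left(-3\right) = 8 \left(-3\right) = -24$)
$E{\left(C,X \right)} = \sqrt{7 + X}$ ($E{\left(C,X \right)} = \sqrt{\left(X + 12\right) - 5} = \sqrt{\left(12 + X\right) - 5} = \sqrt{7 + X}$)
$34 E{\left(S,H \right)} 11 = 34 \sqrt{7 - 24} \cdot 11 = 34 \sqrt{-17} \cdot 11 = 34 i \sqrt{17} \cdot 11 = 374 i \sqrt{17}$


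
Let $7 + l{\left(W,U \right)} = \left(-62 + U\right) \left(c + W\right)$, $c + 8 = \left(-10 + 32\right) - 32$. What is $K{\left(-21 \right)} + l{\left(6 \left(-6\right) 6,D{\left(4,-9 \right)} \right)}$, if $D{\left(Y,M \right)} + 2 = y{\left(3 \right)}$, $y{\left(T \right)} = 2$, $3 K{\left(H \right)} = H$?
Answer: $14494$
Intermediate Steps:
$c = -18$ ($c = -8 + \left(\left(-10 + 32\right) - 32\right) = -8 + \left(22 - 32\right) = -8 - 10 = -18$)
$K{\left(H \right)} = \frac{H}{3}$
$D{\left(Y,M \right)} = 0$ ($D{\left(Y,M \right)} = -2 + 2 = 0$)
$l{\left(W,U \right)} = -7 + \left(-62 + U\right) \left(-18 + W\right)$
$K{\left(-21 \right)} + l{\left(6 \left(-6\right) 6,D{\left(4,-9 \right)} \right)} = \frac{1}{3} \left(-21\right) + \left(1109 - 62 \cdot 6 \left(-6\right) 6 - 0 + 0 \cdot 6 \left(-6\right) 6\right) = -7 + \left(1109 - 62 \left(\left(-36\right) 6\right) + 0 + 0 \left(\left(-36\right) 6\right)\right) = -7 + \left(1109 - -13392 + 0 + 0 \left(-216\right)\right) = -7 + \left(1109 + 13392 + 0 + 0\right) = -7 + 14501 = 14494$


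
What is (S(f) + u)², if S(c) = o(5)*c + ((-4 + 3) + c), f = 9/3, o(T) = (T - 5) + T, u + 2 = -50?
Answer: 1225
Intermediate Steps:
u = -52 (u = -2 - 50 = -52)
o(T) = -5 + 2*T (o(T) = (-5 + T) + T = -5 + 2*T)
f = 3 (f = 9*(⅓) = 3)
S(c) = -1 + 6*c (S(c) = (-5 + 2*5)*c + ((-4 + 3) + c) = (-5 + 10)*c + (-1 + c) = 5*c + (-1 + c) = -1 + 6*c)
(S(f) + u)² = ((-1 + 6*3) - 52)² = ((-1 + 18) - 52)² = (17 - 52)² = (-35)² = 1225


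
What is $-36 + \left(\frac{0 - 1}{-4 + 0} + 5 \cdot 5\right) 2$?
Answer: $\frac{29}{2} \approx 14.5$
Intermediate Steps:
$-36 + \left(\frac{0 - 1}{-4 + 0} + 5 \cdot 5\right) 2 = -36 + \left(- \frac{1}{-4} + 25\right) 2 = -36 + \left(\left(-1\right) \left(- \frac{1}{4}\right) + 25\right) 2 = -36 + \left(\frac{1}{4} + 25\right) 2 = -36 + \frac{101}{4} \cdot 2 = -36 + \frac{101}{2} = \frac{29}{2}$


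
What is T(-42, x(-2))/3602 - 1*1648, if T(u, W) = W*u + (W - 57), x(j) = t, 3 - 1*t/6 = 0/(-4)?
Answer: -5936891/3602 ≈ -1648.2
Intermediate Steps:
t = 18 (t = 18 - 0/(-4) = 18 - 0*(-1)/4 = 18 - 6*0 = 18 + 0 = 18)
x(j) = 18
T(u, W) = -57 + W + W*u (T(u, W) = W*u + (-57 + W) = -57 + W + W*u)
T(-42, x(-2))/3602 - 1*1648 = (-57 + 18 + 18*(-42))/3602 - 1*1648 = (-57 + 18 - 756)*(1/3602) - 1648 = -795*1/3602 - 1648 = -795/3602 - 1648 = -5936891/3602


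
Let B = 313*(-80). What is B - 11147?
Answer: -36187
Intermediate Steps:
B = -25040
B - 11147 = -25040 - 11147 = -36187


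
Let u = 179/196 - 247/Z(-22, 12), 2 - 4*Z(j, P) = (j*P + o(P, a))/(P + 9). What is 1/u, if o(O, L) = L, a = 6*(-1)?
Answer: -196/12855 ≈ -0.015247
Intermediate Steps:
a = -6
Z(j, P) = ½ - (-6 + P*j)/(4*(9 + P)) (Z(j, P) = ½ - (j*P - 6)/(4*(P + 9)) = ½ - (P*j - 6)/(4*(9 + P)) = ½ - (-6 + P*j)/(4*(9 + P)))
u = -12855/196 (u = 179/196 - 247*4*(9 + 12)/(24 + 2*12 - 1*12*(-22)) = 179*(1/196) - 247*84/(24 + 24 + 264) = 179/196 - 247/((¼)*(1/21)*312) = 179/196 - 247/26/7 = 179/196 - 247*7/26 = 179/196 - 133/2 = -12855/196 ≈ -65.587)
1/u = 1/(-12855/196) = -196/12855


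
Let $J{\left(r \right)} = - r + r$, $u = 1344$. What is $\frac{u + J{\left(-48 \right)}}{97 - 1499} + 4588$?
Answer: $\frac{3215516}{701} \approx 4587.0$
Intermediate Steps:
$J{\left(r \right)} = 0$
$\frac{u + J{\left(-48 \right)}}{97 - 1499} + 4588 = \frac{1344 + 0}{97 - 1499} + 4588 = \frac{1344}{-1402} + 4588 = 1344 \left(- \frac{1}{1402}\right) + 4588 = - \frac{672}{701} + 4588 = \frac{3215516}{701}$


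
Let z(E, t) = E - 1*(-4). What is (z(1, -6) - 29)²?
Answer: 576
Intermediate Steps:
z(E, t) = 4 + E (z(E, t) = E + 4 = 4 + E)
(z(1, -6) - 29)² = ((4 + 1) - 29)² = (5 - 29)² = (-24)² = 576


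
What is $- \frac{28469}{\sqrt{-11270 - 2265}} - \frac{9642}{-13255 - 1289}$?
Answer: $\frac{1607}{2424} + \frac{28469 i \sqrt{13535}}{13535} \approx 0.66295 + 244.71 i$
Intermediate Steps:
$- \frac{28469}{\sqrt{-11270 - 2265}} - \frac{9642}{-13255 - 1289} = - \frac{28469}{\sqrt{-13535}} - \frac{9642}{-13255 - 1289} = - \frac{28469}{i \sqrt{13535}} - \frac{9642}{-14544} = - 28469 \left(- \frac{i \sqrt{13535}}{13535}\right) - - \frac{1607}{2424} = \frac{28469 i \sqrt{13535}}{13535} + \frac{1607}{2424} = \frac{1607}{2424} + \frac{28469 i \sqrt{13535}}{13535}$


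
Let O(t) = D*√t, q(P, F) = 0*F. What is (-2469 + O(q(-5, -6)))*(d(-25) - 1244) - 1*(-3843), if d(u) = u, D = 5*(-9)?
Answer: 3137004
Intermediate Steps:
q(P, F) = 0
D = -45
O(t) = -45*√t
(-2469 + O(q(-5, -6)))*(d(-25) - 1244) - 1*(-3843) = (-2469 - 45*√0)*(-25 - 1244) - 1*(-3843) = (-2469 - 45*0)*(-1269) + 3843 = (-2469 + 0)*(-1269) + 3843 = -2469*(-1269) + 3843 = 3133161 + 3843 = 3137004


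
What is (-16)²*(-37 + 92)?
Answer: 14080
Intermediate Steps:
(-16)²*(-37 + 92) = 256*55 = 14080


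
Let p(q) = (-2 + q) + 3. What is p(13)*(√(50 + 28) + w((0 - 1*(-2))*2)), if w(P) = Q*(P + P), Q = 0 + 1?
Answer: 112 + 14*√78 ≈ 235.64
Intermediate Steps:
Q = 1
p(q) = 1 + q
w(P) = 2*P (w(P) = 1*(P + P) = 1*(2*P) = 2*P)
p(13)*(√(50 + 28) + w((0 - 1*(-2))*2)) = (1 + 13)*(√(50 + 28) + 2*((0 - 1*(-2))*2)) = 14*(√78 + 2*((0 + 2)*2)) = 14*(√78 + 2*(2*2)) = 14*(√78 + 2*4) = 14*(√78 + 8) = 14*(8 + √78) = 112 + 14*√78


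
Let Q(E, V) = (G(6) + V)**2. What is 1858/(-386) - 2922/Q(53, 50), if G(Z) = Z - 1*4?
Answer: -1537981/260936 ≈ -5.8941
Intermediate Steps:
G(Z) = -4 + Z (G(Z) = Z - 4 = -4 + Z)
Q(E, V) = (2 + V)**2 (Q(E, V) = ((-4 + 6) + V)**2 = (2 + V)**2)
1858/(-386) - 2922/Q(53, 50) = 1858/(-386) - 2922/(2 + 50)**2 = 1858*(-1/386) - 2922/(52**2) = -929/193 - 2922/2704 = -929/193 - 2922*1/2704 = -929/193 - 1461/1352 = -1537981/260936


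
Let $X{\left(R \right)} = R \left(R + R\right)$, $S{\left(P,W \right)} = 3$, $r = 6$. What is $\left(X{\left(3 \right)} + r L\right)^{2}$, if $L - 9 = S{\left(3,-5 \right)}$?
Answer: $8100$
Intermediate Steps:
$X{\left(R \right)} = 2 R^{2}$ ($X{\left(R \right)} = R 2 R = 2 R^{2}$)
$L = 12$ ($L = 9 + 3 = 12$)
$\left(X{\left(3 \right)} + r L\right)^{2} = \left(2 \cdot 3^{2} + 6 \cdot 12\right)^{2} = \left(2 \cdot 9 + 72\right)^{2} = \left(18 + 72\right)^{2} = 90^{2} = 8100$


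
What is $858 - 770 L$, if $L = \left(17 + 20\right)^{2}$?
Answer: $-1053272$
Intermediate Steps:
$L = 1369$ ($L = 37^{2} = 1369$)
$858 - 770 L = 858 - 1054130 = -1053272$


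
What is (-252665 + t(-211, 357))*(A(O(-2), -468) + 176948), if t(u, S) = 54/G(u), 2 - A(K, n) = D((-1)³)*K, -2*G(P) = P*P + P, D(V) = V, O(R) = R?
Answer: -330172766196764/7385 ≈ -4.4709e+10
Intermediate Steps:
G(P) = -P/2 - P²/2 (G(P) = -(P*P + P)/2 = -(P² + P)/2 = -(P + P²)/2 = -P/2 - P²/2)
A(K, n) = 2 + K (A(K, n) = 2 - (-1)³*K = 2 - (-1)*K = 2 + K)
t(u, S) = -108/(u*(1 + u)) (t(u, S) = 54/((-u*(1 + u)/2)) = 54*(-2/(u*(1 + u))) = -108/(u*(1 + u)))
(-252665 + t(-211, 357))*(A(O(-2), -468) + 176948) = (-252665 - 108/(-211*(1 - 211)))*((2 - 2) + 176948) = (-252665 - 108*(-1/211)/(-210))*(0 + 176948) = (-252665 - 108*(-1/211)*(-1/210))*176948 = (-252665 - 18/7385)*176948 = -1865931043/7385*176948 = -330172766196764/7385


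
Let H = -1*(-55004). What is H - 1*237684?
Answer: -182680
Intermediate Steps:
H = 55004
H - 1*237684 = 55004 - 1*237684 = 55004 - 237684 = -182680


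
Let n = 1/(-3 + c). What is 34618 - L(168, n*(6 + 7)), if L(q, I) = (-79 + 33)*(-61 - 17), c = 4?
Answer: 31030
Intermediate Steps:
n = 1 (n = 1/(-3 + 4) = 1/1 = 1)
L(q, I) = 3588 (L(q, I) = -46*(-78) = 3588)
34618 - L(168, n*(6 + 7)) = 34618 - 1*3588 = 34618 - 3588 = 31030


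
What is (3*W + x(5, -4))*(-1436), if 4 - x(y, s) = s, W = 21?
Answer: -101956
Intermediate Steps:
x(y, s) = 4 - s
(3*W + x(5, -4))*(-1436) = (3*21 + (4 - 1*(-4)))*(-1436) = (63 + (4 + 4))*(-1436) = (63 + 8)*(-1436) = 71*(-1436) = -101956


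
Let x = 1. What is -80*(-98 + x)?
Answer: 7760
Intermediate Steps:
-80*(-98 + x) = -80*(-98 + 1) = -80*(-97) = 7760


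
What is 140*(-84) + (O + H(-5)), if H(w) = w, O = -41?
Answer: -11806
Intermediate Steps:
140*(-84) + (O + H(-5)) = 140*(-84) + (-41 - 5) = -11760 - 46 = -11806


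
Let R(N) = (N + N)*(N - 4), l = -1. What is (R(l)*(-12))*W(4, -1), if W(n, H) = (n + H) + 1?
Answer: -480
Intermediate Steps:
W(n, H) = 1 + H + n (W(n, H) = (H + n) + 1 = 1 + H + n)
R(N) = 2*N*(-4 + N) (R(N) = (2*N)*(-4 + N) = 2*N*(-4 + N))
(R(l)*(-12))*W(4, -1) = ((2*(-1)*(-4 - 1))*(-12))*(1 - 1 + 4) = ((2*(-1)*(-5))*(-12))*4 = (10*(-12))*4 = -120*4 = -480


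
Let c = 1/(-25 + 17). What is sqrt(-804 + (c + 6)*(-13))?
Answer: I*sqrt(14086)/4 ≈ 29.671*I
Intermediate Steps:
c = -1/8 (c = 1/(-8) = -1/8 ≈ -0.12500)
sqrt(-804 + (c + 6)*(-13)) = sqrt(-804 + (-1/8 + 6)*(-13)) = sqrt(-804 + (47/8)*(-13)) = sqrt(-804 - 611/8) = sqrt(-7043/8) = I*sqrt(14086)/4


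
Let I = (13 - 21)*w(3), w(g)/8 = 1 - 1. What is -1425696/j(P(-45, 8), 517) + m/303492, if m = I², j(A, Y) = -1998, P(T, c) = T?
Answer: 237616/333 ≈ 713.56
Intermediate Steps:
w(g) = 0 (w(g) = 8*(1 - 1) = 8*0 = 0)
I = 0 (I = (13 - 21)*0 = -8*0 = 0)
m = 0 (m = 0² = 0)
-1425696/j(P(-45, 8), 517) + m/303492 = -1425696/(-1998) + 0/303492 = -1425696*(-1/1998) + 0*(1/303492) = 237616/333 + 0 = 237616/333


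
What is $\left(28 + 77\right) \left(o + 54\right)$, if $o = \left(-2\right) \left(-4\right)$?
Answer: $6510$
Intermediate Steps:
$o = 8$
$\left(28 + 77\right) \left(o + 54\right) = \left(28 + 77\right) \left(8 + 54\right) = 105 \cdot 62 = 6510$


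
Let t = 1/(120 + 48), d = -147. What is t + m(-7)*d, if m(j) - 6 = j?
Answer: 24697/168 ≈ 147.01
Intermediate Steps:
m(j) = 6 + j
t = 1/168 ≈ 0.0059524
t + m(-7)*d = 1/168 + (6 - 7)*(-147) = 1/168 - 1*(-147) = 1/168 + 147 = 24697/168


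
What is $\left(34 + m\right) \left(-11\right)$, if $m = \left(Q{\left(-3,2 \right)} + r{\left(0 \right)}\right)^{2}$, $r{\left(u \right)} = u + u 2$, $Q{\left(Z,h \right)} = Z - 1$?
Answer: $-550$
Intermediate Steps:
$Q{\left(Z,h \right)} = -1 + Z$ ($Q{\left(Z,h \right)} = Z - 1 = -1 + Z$)
$r{\left(u \right)} = 3 u$ ($r{\left(u \right)} = u + 2 u = 3 u$)
$m = 16$ ($m = \left(\left(-1 - 3\right) + 3 \cdot 0\right)^{2} = \left(-4 + 0\right)^{2} = \left(-4\right)^{2} = 16$)
$\left(34 + m\right) \left(-11\right) = \left(34 + 16\right) \left(-11\right) = 50 \left(-11\right) = -550$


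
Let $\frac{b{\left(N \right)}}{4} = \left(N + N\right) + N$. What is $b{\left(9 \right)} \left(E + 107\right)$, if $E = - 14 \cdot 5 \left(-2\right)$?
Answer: $26676$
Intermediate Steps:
$E = 140$ ($E = \left(-14\right) \left(-10\right) = 140$)
$b{\left(N \right)} = 12 N$ ($b{\left(N \right)} = 4 \left(\left(N + N\right) + N\right) = 4 \left(2 N + N\right) = 4 \cdot 3 N = 12 N$)
$b{\left(9 \right)} \left(E + 107\right) = 12 \cdot 9 \left(140 + 107\right) = 108 \cdot 247 = 26676$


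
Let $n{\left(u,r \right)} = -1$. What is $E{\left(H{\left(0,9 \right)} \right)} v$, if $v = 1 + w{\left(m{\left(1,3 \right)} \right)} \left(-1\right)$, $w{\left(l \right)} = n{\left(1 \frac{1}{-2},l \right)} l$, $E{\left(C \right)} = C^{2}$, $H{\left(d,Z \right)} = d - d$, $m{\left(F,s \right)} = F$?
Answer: $0$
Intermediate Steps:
$H{\left(d,Z \right)} = 0$
$w{\left(l \right)} = - l$
$v = 2$ ($v = 1 + \left(-1\right) 1 \left(-1\right) = 1 - -1 = 1 + 1 = 2$)
$E{\left(H{\left(0,9 \right)} \right)} v = 0^{2} \cdot 2 = 0 \cdot 2 = 0$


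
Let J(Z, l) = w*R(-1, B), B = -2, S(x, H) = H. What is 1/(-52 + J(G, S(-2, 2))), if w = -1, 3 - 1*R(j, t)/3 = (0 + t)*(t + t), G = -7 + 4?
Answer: -1/37 ≈ -0.027027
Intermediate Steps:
G = -3
R(j, t) = 9 - 6*t² (R(j, t) = 9 - 3*(0 + t)*(t + t) = 9 - 3*t*2*t = 9 - 6*t²)
J(Z, l) = 15 (J(Z, l) = -(9 - 6*(-2)²) = -(9 - 6*4) = -(9 - 24) = -1*(-15) = 15)
1/(-52 + J(G, S(-2, 2))) = 1/(-52 + 15) = 1/(-37) = -1/37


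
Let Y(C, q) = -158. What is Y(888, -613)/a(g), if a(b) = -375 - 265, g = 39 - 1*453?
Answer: 79/320 ≈ 0.24688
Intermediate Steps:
g = -414 (g = 39 - 453 = -414)
a(b) = -640
Y(888, -613)/a(g) = -158/(-640) = -158*(-1/640) = 79/320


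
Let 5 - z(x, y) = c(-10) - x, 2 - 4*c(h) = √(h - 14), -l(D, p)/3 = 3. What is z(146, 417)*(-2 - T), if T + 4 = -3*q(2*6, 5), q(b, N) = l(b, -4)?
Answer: -7525/2 - 25*I*√6/2 ≈ -3762.5 - 30.619*I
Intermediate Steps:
l(D, p) = -9 (l(D, p) = -3*3 = -9)
q(b, N) = -9
c(h) = ½ - √(-14 + h)/4 (c(h) = ½ - √(h - 14)/4 = ½ - √(-14 + h)/4)
T = 23 (T = -4 - 3*(-9) = -4 + 27 = 23)
z(x, y) = 9/2 + x + I*√6/2 (z(x, y) = 5 - ((½ - √(-14 - 10)/4) - x) = 5 - ((½ - I*√6/2) - x) = 5 - (½ - x - I*√6/2) = 5 + (-½ + x + I*√6/2) = 9/2 + x + I*√6/2)
z(146, 417)*(-2 - T) = (9/2 + 146 + I*√6/2)*(-2 - 1*23) = (301/2 + I*√6/2)*(-2 - 23) = (301/2 + I*√6/2)*(-25) = -7525/2 - 25*I*√6/2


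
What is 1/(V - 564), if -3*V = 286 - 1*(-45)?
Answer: -3/2023 ≈ -0.0014829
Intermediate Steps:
V = -331/3 (V = -(286 - 1*(-45))/3 = -(286 + 45)/3 = -1/3*331 = -331/3 ≈ -110.33)
1/(V - 564) = 1/(-331/3 - 564) = 1/(-2023/3) = -3/2023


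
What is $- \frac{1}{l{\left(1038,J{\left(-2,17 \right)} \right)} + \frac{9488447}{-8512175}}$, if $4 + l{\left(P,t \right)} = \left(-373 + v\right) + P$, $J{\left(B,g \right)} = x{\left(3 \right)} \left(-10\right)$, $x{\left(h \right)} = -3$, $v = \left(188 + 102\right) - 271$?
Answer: $- \frac{8512175}{5778790553} \approx -0.001473$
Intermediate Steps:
$v = 19$ ($v = 290 - 271 = 19$)
$J{\left(B,g \right)} = 30$ ($J{\left(B,g \right)} = \left(-3\right) \left(-10\right) = 30$)
$l{\left(P,t \right)} = -358 + P$ ($l{\left(P,t \right)} = -4 + \left(\left(-373 + 19\right) + P\right) = -4 + \left(-354 + P\right) = -358 + P$)
$- \frac{1}{l{\left(1038,J{\left(-2,17 \right)} \right)} + \frac{9488447}{-8512175}} = - \frac{1}{\left(-358 + 1038\right) + \frac{9488447}{-8512175}} = - \frac{1}{680 + 9488447 \left(- \frac{1}{8512175}\right)} = - \frac{1}{680 - \frac{9488447}{8512175}} = - \frac{1}{\frac{5778790553}{8512175}} = \left(-1\right) \frac{8512175}{5778790553} = - \frac{8512175}{5778790553}$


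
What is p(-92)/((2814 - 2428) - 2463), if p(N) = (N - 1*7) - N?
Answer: 7/2077 ≈ 0.0033702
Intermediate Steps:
p(N) = -7 (p(N) = (N - 7) - N = (-7 + N) - N = -7)
p(-92)/((2814 - 2428) - 2463) = -7/((2814 - 2428) - 2463) = -7/(386 - 2463) = -7/(-2077) = -7*(-1/2077) = 7/2077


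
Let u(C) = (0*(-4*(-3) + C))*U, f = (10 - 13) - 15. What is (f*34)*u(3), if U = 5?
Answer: 0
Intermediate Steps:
f = -18 (f = -3 - 15 = -18)
u(C) = 0 (u(C) = (0*(-4*(-3) + C))*5 = (0*(12 + C))*5 = 0*5 = 0)
(f*34)*u(3) = -18*34*0 = -612*0 = 0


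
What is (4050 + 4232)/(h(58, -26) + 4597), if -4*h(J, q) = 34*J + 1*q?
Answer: 16564/8221 ≈ 2.0148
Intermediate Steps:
h(J, q) = -17*J/2 - q/4 (h(J, q) = -(34*J + 1*q)/4 = -(34*J + q)/4 = -(q + 34*J)/4 = -17*J/2 - q/4)
(4050 + 4232)/(h(58, -26) + 4597) = (4050 + 4232)/((-17/2*58 - 1/4*(-26)) + 4597) = 8282/((-493 + 13/2) + 4597) = 8282/(-973/2 + 4597) = 8282/(8221/2) = 8282*(2/8221) = 16564/8221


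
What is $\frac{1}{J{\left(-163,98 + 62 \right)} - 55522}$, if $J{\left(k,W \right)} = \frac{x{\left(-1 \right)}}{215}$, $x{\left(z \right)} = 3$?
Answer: $- \frac{215}{11937227} \approx -1.8011 \cdot 10^{-5}$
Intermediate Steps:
$J{\left(k,W \right)} = \frac{3}{215}$
$\frac{1}{J{\left(-163,98 + 62 \right)} - 55522} = \frac{1}{\frac{3}{215} - 55522} = \frac{1}{- \frac{11937227}{215}} = - \frac{215}{11937227}$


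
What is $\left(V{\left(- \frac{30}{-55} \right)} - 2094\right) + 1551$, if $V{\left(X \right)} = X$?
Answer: $- \frac{5967}{11} \approx -542.45$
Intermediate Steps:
$\left(V{\left(- \frac{30}{-55} \right)} - 2094\right) + 1551 = \left(- \frac{30}{-55} - 2094\right) + 1551 = \left(\left(-30\right) \left(- \frac{1}{55}\right) - 2094\right) + 1551 = \left(\frac{6}{11} - 2094\right) + 1551 = - \frac{23028}{11} + 1551 = - \frac{5967}{11}$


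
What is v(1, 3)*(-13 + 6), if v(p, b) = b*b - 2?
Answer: -49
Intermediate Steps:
v(p, b) = -2 + b**2 (v(p, b) = b**2 - 2 = -2 + b**2)
v(1, 3)*(-13 + 6) = (-2 + 3**2)*(-13 + 6) = (-2 + 9)*(-7) = 7*(-7) = -49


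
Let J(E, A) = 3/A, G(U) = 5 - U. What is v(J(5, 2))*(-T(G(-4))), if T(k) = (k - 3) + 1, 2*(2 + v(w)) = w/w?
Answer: 21/2 ≈ 10.500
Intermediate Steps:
v(w) = -3/2 (v(w) = -2 + (w/w)/2 = -2 + (½)*1 = -2 + ½ = -3/2)
T(k) = -2 + k (T(k) = (-3 + k) + 1 = -2 + k)
v(J(5, 2))*(-T(G(-4))) = -(-3)*(-2 + (5 - 1*(-4)))/2 = -(-3)*(-2 + (5 + 4))/2 = -(-3)*(-2 + 9)/2 = -(-3)*7/2 = -3/2*(-7) = 21/2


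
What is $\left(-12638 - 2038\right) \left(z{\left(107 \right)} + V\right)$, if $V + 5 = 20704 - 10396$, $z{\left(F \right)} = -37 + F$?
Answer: $-152234148$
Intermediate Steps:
$V = 10303$ ($V = -5 + \left(20704 - 10396\right) = -5 + 10308 = 10303$)
$\left(-12638 - 2038\right) \left(z{\left(107 \right)} + V\right) = \left(-12638 - 2038\right) \left(\left(-37 + 107\right) + 10303\right) = - 14676 \left(70 + 10303\right) = \left(-14676\right) 10373 = -152234148$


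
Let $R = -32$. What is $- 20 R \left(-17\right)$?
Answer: $-10880$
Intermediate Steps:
$- 20 R \left(-17\right) = \left(-20\right) \left(-32\right) \left(-17\right) = 640 \left(-17\right) = -10880$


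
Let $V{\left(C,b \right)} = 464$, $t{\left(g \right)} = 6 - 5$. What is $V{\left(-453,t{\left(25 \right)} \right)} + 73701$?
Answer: $74165$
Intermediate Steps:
$t{\left(g \right)} = 1$
$V{\left(-453,t{\left(25 \right)} \right)} + 73701 = 464 + 73701 = 74165$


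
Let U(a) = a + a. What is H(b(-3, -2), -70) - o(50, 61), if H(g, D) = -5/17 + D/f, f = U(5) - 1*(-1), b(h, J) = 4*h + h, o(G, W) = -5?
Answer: -310/187 ≈ -1.6578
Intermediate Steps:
b(h, J) = 5*h
U(a) = 2*a
f = 11 (f = 2*5 - 1*(-1) = 10 + 1 = 11)
H(g, D) = -5/17 + D/11
H(b(-3, -2), -70) - o(50, 61) = (-5/17 + (1/11)*(-70)) - 1*(-5) = (-5/17 - 70/11) + 5 = -1245/187 + 5 = -310/187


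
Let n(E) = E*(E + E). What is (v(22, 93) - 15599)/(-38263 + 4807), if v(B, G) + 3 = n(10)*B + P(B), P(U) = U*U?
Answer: 5359/16728 ≈ 0.32036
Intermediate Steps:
n(E) = 2*E² (n(E) = E*(2*E) = 2*E²)
P(U) = U²
v(B, G) = -3 + B² + 200*B (v(B, G) = -3 + ((2*10²)*B + B²) = -3 + ((2*100)*B + B²) = -3 + (200*B + B²) = -3 + (B² + 200*B) = -3 + B² + 200*B)
(v(22, 93) - 15599)/(-38263 + 4807) = ((-3 + 22² + 200*22) - 15599)/(-38263 + 4807) = ((-3 + 484 + 4400) - 15599)/(-33456) = (4881 - 15599)*(-1/33456) = -10718*(-1/33456) = 5359/16728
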